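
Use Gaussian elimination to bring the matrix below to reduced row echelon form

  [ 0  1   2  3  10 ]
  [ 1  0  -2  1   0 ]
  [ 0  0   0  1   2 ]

ρ1 <=> ρ2
ρ2 → ρ2 − 3·ρ3
ρ1 → ρ1 − ρ3

[[1, 0, -2, 0, -2], [0, 1, 2, 0, 4], [0, 0, 0, 1, 2]]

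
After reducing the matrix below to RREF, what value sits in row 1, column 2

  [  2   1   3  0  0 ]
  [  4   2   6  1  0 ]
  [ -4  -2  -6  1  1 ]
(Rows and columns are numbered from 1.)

1/2

r1 → 1/2·r1
  [  1  1/2  3/2  0  0 ]
  [  4    2    6  1  0 ]
  [ -4   -2   -6  1  1 ]
r2 → r2 − 4·r1
  [  1  1/2  3/2  0  0 ]
  [  0    0    0  1  0 ]
  [ -4   -2   -6  1  1 ]
r3 → r3 + 4·r1
  [ 1  1/2  3/2  0  0 ]
  [ 0    0    0  1  0 ]
  [ 0    0    0  1  1 ]
r3 → r3 − r2
  [ 1  1/2  3/2  0  0 ]
  [ 0    0    0  1  0 ]
  [ 0    0    0  0  1 ]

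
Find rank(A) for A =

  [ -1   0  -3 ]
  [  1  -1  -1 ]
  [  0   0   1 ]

rank = 3

r1 ← -1·r1
  [ 1   0   3 ]
  [ 1  -1  -1 ]
  [ 0   0   1 ]
r2 ← r2 − r1
  [ 1   0   3 ]
  [ 0  -1  -4 ]
  [ 0   0   1 ]
r2 ← -1·r2
  [ 1  0  3 ]
  [ 0  1  4 ]
  [ 0  0  1 ]
r2 ← r2 − 4·r3
  [ 1  0  3 ]
  [ 0  1  0 ]
  [ 0  0  1 ]
r1 ← r1 − 3·r3
  [ 1  0  0 ]
  [ 0  1  0 ]
  [ 0  0  1 ]
The reduced form has 3 nonzero rows.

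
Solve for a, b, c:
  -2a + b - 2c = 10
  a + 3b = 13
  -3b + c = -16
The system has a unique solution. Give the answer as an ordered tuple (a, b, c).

(1, 4, -4)

Form the augmented matrix and row-reduce:
  [ -2   1  -2  |   10 ]
  [  1   3   0  |   13 ]
  [  0  -3   1  |  -16 ]
R1 ← -1/2·R1
  [ 1  -1/2  1  |   -5 ]
  [ 1     3  0  |   13 ]
  [ 0    -3  1  |  -16 ]
R2 ← R2 − R1
  [ 1  -1/2   1  |   -5 ]
  [ 0   7/2  -1  |   18 ]
  [ 0    -3   1  |  -16 ]
R2 ← 2/7·R2
  [ 1  -1/2     1  |    -5 ]
  [ 0     1  -2/7  |  36/7 ]
  [ 0    -3     1  |   -16 ]
R3 ← R3 + 3·R2
  [ 1  -1/2     1  |    -5 ]
  [ 0     1  -2/7  |  36/7 ]
  [ 0     0   1/7  |  -4/7 ]
R3 ← 7·R3
  [ 1  -1/2     1  |    -5 ]
  [ 0     1  -2/7  |  36/7 ]
  [ 0     0     1  |    -4 ]
R2 ← R2 + 2/7·R3
  [ 1  -1/2  1  |  -5 ]
  [ 0     1  0  |   4 ]
  [ 0     0  1  |  -4 ]
R1 ← R1 − R3
  [ 1  -1/2  0  |  -1 ]
  [ 0     1  0  |   4 ]
  [ 0     0  1  |  -4 ]
R1 ← R1 + 1/2·R2
  [ 1  0  0  |   1 ]
  [ 0  1  0  |   4 ]
  [ 0  0  1  |  -4 ]
Reading off the last column: a = 1, b = 4, c = -4.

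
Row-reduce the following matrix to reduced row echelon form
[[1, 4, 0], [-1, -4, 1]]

[[1, 4, 0], [0, 0, 1]]

R2 := R2 + R1
  [ 1  4  0 ]
  [ 0  0  1 ]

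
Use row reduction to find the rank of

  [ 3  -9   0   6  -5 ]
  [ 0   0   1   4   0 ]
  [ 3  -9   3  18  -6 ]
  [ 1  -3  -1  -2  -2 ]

rank = 3

R1 ← 1/3·R1
  [ 1  -3   0   2  -5/3 ]
  [ 0   0   1   4     0 ]
  [ 3  -9   3  18    -6 ]
  [ 1  -3  -1  -2    -2 ]
R3 ← R3 − 3·R1
  [ 1  -3   0   2  -5/3 ]
  [ 0   0   1   4     0 ]
  [ 0   0   3  12    -1 ]
  [ 1  -3  -1  -2    -2 ]
R4 ← R4 − R1
  [ 1  -3   0   2  -5/3 ]
  [ 0   0   1   4     0 ]
  [ 0   0   3  12    -1 ]
  [ 0   0  -1  -4  -1/3 ]
R3 ← R3 − 3·R2
  [ 1  -3   0   2  -5/3 ]
  [ 0   0   1   4     0 ]
  [ 0   0   0   0    -1 ]
  [ 0   0  -1  -4  -1/3 ]
R4 ← R4 + R2
  [ 1  -3  0  2  -5/3 ]
  [ 0   0  1  4     0 ]
  [ 0   0  0  0    -1 ]
  [ 0   0  0  0  -1/3 ]
R3 ← -1·R3
  [ 1  -3  0  2  -5/3 ]
  [ 0   0  1  4     0 ]
  [ 0   0  0  0     1 ]
  [ 0   0  0  0  -1/3 ]
R4 ← R4 + 1/3·R3
  [ 1  -3  0  2  -5/3 ]
  [ 0   0  1  4     0 ]
  [ 0   0  0  0     1 ]
  [ 0   0  0  0     0 ]
R1 ← R1 + 5/3·R3
  [ 1  -3  0  2  0 ]
  [ 0   0  1  4  0 ]
  [ 0   0  0  0  1 ]
  [ 0   0  0  0  0 ]
The reduced form has 3 nonzero rows.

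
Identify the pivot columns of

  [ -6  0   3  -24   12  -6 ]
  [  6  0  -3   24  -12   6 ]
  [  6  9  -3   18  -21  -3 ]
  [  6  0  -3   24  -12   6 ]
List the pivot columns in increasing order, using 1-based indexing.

Multiply ρ1 by -1/6.
  [ 1  0  -1/2   4   -2   1 ]
  [ 6  0    -3  24  -12   6 ]
  [ 6  9    -3  18  -21  -3 ]
  [ 6  0    -3  24  -12   6 ]
Subtract 6 times ρ1 from ρ2.
  [ 1  0  -1/2   4   -2   1 ]
  [ 0  0     0   0    0   0 ]
  [ 6  9    -3  18  -21  -3 ]
  [ 6  0    -3  24  -12   6 ]
Subtract 6 times ρ1 from ρ3.
  [ 1  0  -1/2   4   -2   1 ]
  [ 0  0     0   0    0   0 ]
  [ 0  9     0  -6   -9  -9 ]
  [ 6  0    -3  24  -12   6 ]
Subtract 6 times ρ1 from ρ4.
  [ 1  0  -1/2   4  -2   1 ]
  [ 0  0     0   0   0   0 ]
  [ 0  9     0  -6  -9  -9 ]
  [ 0  0     0   0   0   0 ]
Swap ρ2 and ρ3.
  [ 1  0  -1/2   4  -2   1 ]
  [ 0  9     0  -6  -9  -9 ]
  [ 0  0     0   0   0   0 ]
  [ 0  0     0   0   0   0 ]
Multiply ρ2 by 1/9.
  [ 1  0  -1/2     4  -2   1 ]
  [ 0  1     0  -2/3  -1  -1 ]
  [ 0  0     0     0   0   0 ]
  [ 0  0     0     0   0   0 ]
Pivot columns are the columns containing a leading 1.

1, 2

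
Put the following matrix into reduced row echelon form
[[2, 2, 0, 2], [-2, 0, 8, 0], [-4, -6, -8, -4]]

[[1, 0, -4, 0], [0, 1, 4, 0], [0, 0, 0, 1]]

r1 ← 1/2·r1
  [  1   1   0   1 ]
  [ -2   0   8   0 ]
  [ -4  -6  -8  -4 ]
r2 ← r2 + 2·r1
  [  1   1   0   1 ]
  [  0   2   8   2 ]
  [ -4  -6  -8  -4 ]
r3 ← r3 + 4·r1
  [ 1   1   0  1 ]
  [ 0   2   8  2 ]
  [ 0  -2  -8  0 ]
r2 ← 1/2·r2
  [ 1   1   0  1 ]
  [ 0   1   4  1 ]
  [ 0  -2  -8  0 ]
r3 ← r3 + 2·r2
  [ 1  1  0  1 ]
  [ 0  1  4  1 ]
  [ 0  0  0  2 ]
r3 ← 1/2·r3
  [ 1  1  0  1 ]
  [ 0  1  4  1 ]
  [ 0  0  0  1 ]
r2 ← r2 − r3
  [ 1  1  0  1 ]
  [ 0  1  4  0 ]
  [ 0  0  0  1 ]
r1 ← r1 − r3
  [ 1  1  0  0 ]
  [ 0  1  4  0 ]
  [ 0  0  0  1 ]
r1 ← r1 − r2
  [ 1  0  -4  0 ]
  [ 0  1   4  0 ]
  [ 0  0   0  1 ]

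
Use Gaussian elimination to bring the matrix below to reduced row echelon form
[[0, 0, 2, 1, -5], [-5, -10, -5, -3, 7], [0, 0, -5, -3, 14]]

r1 <=> r2
  [ -5  -10  -5  -3   7 ]
  [  0    0   2   1  -5 ]
  [  0    0  -5  -3  14 ]
r1 → -1/5·r1
  [ 1  2   1  3/5  -7/5 ]
  [ 0  0   2    1    -5 ]
  [ 0  0  -5   -3    14 ]
r2 → 1/2·r2
  [ 1  2   1  3/5  -7/5 ]
  [ 0  0   1  1/2  -5/2 ]
  [ 0  0  -5   -3    14 ]
r3 → r3 + 5·r2
  [ 1  2  1   3/5  -7/5 ]
  [ 0  0  1   1/2  -5/2 ]
  [ 0  0  0  -1/2   3/2 ]
r3 → -2·r3
  [ 1  2  1  3/5  -7/5 ]
  [ 0  0  1  1/2  -5/2 ]
  [ 0  0  0    1    -3 ]
r2 → r2 − 1/2·r3
  [ 1  2  1  3/5  -7/5 ]
  [ 0  0  1    0    -1 ]
  [ 0  0  0    1    -3 ]
r1 → r1 − 3/5·r3
  [ 1  2  1  0  2/5 ]
  [ 0  0  1  0   -1 ]
  [ 0  0  0  1   -3 ]
r1 → r1 − r2
  [ 1  2  0  0  7/5 ]
  [ 0  0  1  0   -1 ]
  [ 0  0  0  1   -3 ]

[[1, 2, 0, 0, 7/5], [0, 0, 1, 0, -1], [0, 0, 0, 1, -3]]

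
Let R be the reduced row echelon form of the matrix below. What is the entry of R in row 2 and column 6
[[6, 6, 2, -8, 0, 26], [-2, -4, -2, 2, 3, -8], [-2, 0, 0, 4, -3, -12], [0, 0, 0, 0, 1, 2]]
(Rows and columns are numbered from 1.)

0

Multiply ρ1 by 1/6.
  [  1   1  1/3  -4/3   0  13/3 ]
  [ -2  -4   -2     2   3    -8 ]
  [ -2   0    0     4  -3   -12 ]
  [  0   0    0     0   1     2 ]
Add 2 times ρ1 to ρ2.
  [  1   1   1/3  -4/3   0  13/3 ]
  [  0  -2  -4/3  -2/3   3   2/3 ]
  [ -2   0     0     4  -3   -12 ]
  [  0   0     0     0   1     2 ]
Add 2 times ρ1 to ρ3.
  [ 1   1   1/3  -4/3   0   13/3 ]
  [ 0  -2  -4/3  -2/3   3    2/3 ]
  [ 0   2   2/3   4/3  -3  -10/3 ]
  [ 0   0     0     0   1      2 ]
Multiply ρ2 by -1/2.
  [ 1  1  1/3  -4/3     0   13/3 ]
  [ 0  1  2/3   1/3  -3/2   -1/3 ]
  [ 0  2  2/3   4/3    -3  -10/3 ]
  [ 0  0    0     0     1      2 ]
Subtract 2 times ρ2 from ρ3.
  [ 1  1   1/3  -4/3     0  13/3 ]
  [ 0  1   2/3   1/3  -3/2  -1/3 ]
  [ 0  0  -2/3   2/3     0  -8/3 ]
  [ 0  0     0     0     1     2 ]
Multiply ρ3 by -3/2.
  [ 1  1  1/3  -4/3     0  13/3 ]
  [ 0  1  2/3   1/3  -3/2  -1/3 ]
  [ 0  0    1    -1     0     4 ]
  [ 0  0    0     0     1     2 ]
Add 3/2 times ρ4 to ρ2.
  [ 1  1  1/3  -4/3  0  13/3 ]
  [ 0  1  2/3   1/3  0   8/3 ]
  [ 0  0    1    -1  0     4 ]
  [ 0  0    0     0  1     2 ]
Subtract 2/3 times ρ3 from ρ2.
  [ 1  1  1/3  -4/3  0  13/3 ]
  [ 0  1    0     1  0     0 ]
  [ 0  0    1    -1  0     4 ]
  [ 0  0    0     0  1     2 ]
Subtract 1/3 times ρ3 from ρ1.
  [ 1  1  0  -1  0  3 ]
  [ 0  1  0   1  0  0 ]
  [ 0  0  1  -1  0  4 ]
  [ 0  0  0   0  1  2 ]
Subtract ρ2 from ρ1.
  [ 1  0  0  -2  0  3 ]
  [ 0  1  0   1  0  0 ]
  [ 0  0  1  -1  0  4 ]
  [ 0  0  0   0  1  2 ]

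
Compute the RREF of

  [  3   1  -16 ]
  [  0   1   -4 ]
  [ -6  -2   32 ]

R1 → 1/3·R1
  [  1  1/3  -16/3 ]
  [  0    1     -4 ]
  [ -6   -2     32 ]
R3 → R3 + 6·R1
  [ 1  1/3  -16/3 ]
  [ 0    1     -4 ]
  [ 0    0      0 ]
R1 → R1 − 1/3·R2
  [ 1  0  -4 ]
  [ 0  1  -4 ]
  [ 0  0   0 ]

[[1, 0, -4], [0, 1, -4], [0, 0, 0]]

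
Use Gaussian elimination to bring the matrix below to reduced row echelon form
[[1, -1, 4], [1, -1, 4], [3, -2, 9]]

r2 → r2 − r1
  [ 1  -1  4 ]
  [ 0   0  0 ]
  [ 3  -2  9 ]
r3 → r3 − 3·r1
  [ 1  -1   4 ]
  [ 0   0   0 ]
  [ 0   1  -3 ]
r2 <-> r3
  [ 1  -1   4 ]
  [ 0   1  -3 ]
  [ 0   0   0 ]
r1 → r1 + r2
  [ 1  0   1 ]
  [ 0  1  -3 ]
  [ 0  0   0 ]

[[1, 0, 1], [0, 1, -3], [0, 0, 0]]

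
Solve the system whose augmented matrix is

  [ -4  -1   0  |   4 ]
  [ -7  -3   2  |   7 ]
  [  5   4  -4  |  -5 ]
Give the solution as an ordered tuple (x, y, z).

R1 → -1/4·R1
  [  1  1/4   0  |  -1 ]
  [ -7   -3   2  |   7 ]
  [  5    4  -4  |  -5 ]
R2 → R2 + 7·R1
  [ 1   1/4   0  |  -1 ]
  [ 0  -5/4   2  |   0 ]
  [ 5     4  -4  |  -5 ]
R3 → R3 − 5·R1
  [ 1   1/4   0  |  -1 ]
  [ 0  -5/4   2  |   0 ]
  [ 0  11/4  -4  |   0 ]
R2 → -4/5·R2
  [ 1   1/4     0  |  -1 ]
  [ 0     1  -8/5  |   0 ]
  [ 0  11/4    -4  |   0 ]
R3 → R3 − 11/4·R2
  [ 1  1/4     0  |  -1 ]
  [ 0    1  -8/5  |   0 ]
  [ 0    0   2/5  |   0 ]
R3 → 5/2·R3
  [ 1  1/4     0  |  -1 ]
  [ 0    1  -8/5  |   0 ]
  [ 0    0     1  |   0 ]
R2 → R2 + 8/5·R3
  [ 1  1/4  0  |  -1 ]
  [ 0    1  0  |   0 ]
  [ 0    0  1  |   0 ]
R1 → R1 − 1/4·R2
  [ 1  0  0  |  -1 ]
  [ 0  1  0  |   0 ]
  [ 0  0  1  |   0 ]
Reading off the last column: x = -1, y = 0, z = 0.

(-1, 0, 0)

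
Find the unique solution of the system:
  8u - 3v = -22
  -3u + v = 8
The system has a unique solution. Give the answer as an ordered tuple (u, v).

(-2, 2)

Form the augmented matrix and row-reduce:
  [  8  -3  |  -22 ]
  [ -3   1  |    8 ]
Multiply r1 by 1/8.
  [  1  -3/8  |  -11/4 ]
  [ -3     1  |      8 ]
Add 3 times r1 to r2.
  [ 1  -3/8  |  -11/4 ]
  [ 0  -1/8  |   -1/4 ]
Multiply r2 by -8.
  [ 1  -3/8  |  -11/4 ]
  [ 0     1  |      2 ]
Add 3/8 times r2 to r1.
  [ 1  0  |  -2 ]
  [ 0  1  |   2 ]
Reading off the last column: u = -2, v = 2.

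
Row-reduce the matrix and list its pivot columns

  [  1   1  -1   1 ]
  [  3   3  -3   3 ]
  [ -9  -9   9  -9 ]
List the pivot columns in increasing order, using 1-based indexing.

1

R2 -> R2 − 3·R1
  [  1   1  -1   1 ]
  [  0   0   0   0 ]
  [ -9  -9   9  -9 ]
R3 -> R3 + 9·R1
  [ 1  1  -1  1 ]
  [ 0  0   0  0 ]
  [ 0  0   0  0 ]
Pivot columns are the columns containing a leading 1.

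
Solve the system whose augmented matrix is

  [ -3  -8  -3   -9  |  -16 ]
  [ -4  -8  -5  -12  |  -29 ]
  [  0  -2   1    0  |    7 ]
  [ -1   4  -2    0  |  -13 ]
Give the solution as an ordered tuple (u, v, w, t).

r1 := -1/3·r1
  [  1  8/3   1    3  |  16/3 ]
  [ -4   -8  -5  -12  |   -29 ]
  [  0   -2   1    0  |     7 ]
  [ -1    4  -2    0  |   -13 ]
r2 := r2 + 4·r1
  [  1  8/3   1  3  |   16/3 ]
  [  0  8/3  -1  0  |  -23/3 ]
  [  0   -2   1  0  |      7 ]
  [ -1    4  -2  0  |    -13 ]
r4 := r4 + r1
  [ 1   8/3   1  3  |   16/3 ]
  [ 0   8/3  -1  0  |  -23/3 ]
  [ 0    -2   1  0  |      7 ]
  [ 0  20/3  -1  3  |  -23/3 ]
r2 := 3/8·r2
  [ 1   8/3     1  3  |   16/3 ]
  [ 0     1  -3/8  0  |  -23/8 ]
  [ 0    -2     1  0  |      7 ]
  [ 0  20/3    -1  3  |  -23/3 ]
r3 := r3 + 2·r2
  [ 1   8/3     1  3  |   16/3 ]
  [ 0     1  -3/8  0  |  -23/8 ]
  [ 0     0   1/4  0  |    5/4 ]
  [ 0  20/3    -1  3  |  -23/3 ]
r4 := r4 − 20/3·r2
  [ 1  8/3     1  3  |   16/3 ]
  [ 0    1  -3/8  0  |  -23/8 ]
  [ 0    0   1/4  0  |    5/4 ]
  [ 0    0   3/2  3  |   23/2 ]
r3 := 4·r3
  [ 1  8/3     1  3  |   16/3 ]
  [ 0    1  -3/8  0  |  -23/8 ]
  [ 0    0     1  0  |      5 ]
  [ 0    0   3/2  3  |   23/2 ]
r4 := r4 − 3/2·r3
  [ 1  8/3     1  3  |   16/3 ]
  [ 0    1  -3/8  0  |  -23/8 ]
  [ 0    0     1  0  |      5 ]
  [ 0    0     0  3  |      4 ]
r4 := 1/3·r4
  [ 1  8/3     1  3  |   16/3 ]
  [ 0    1  -3/8  0  |  -23/8 ]
  [ 0    0     1  0  |      5 ]
  [ 0    0     0  1  |    4/3 ]
r1 := r1 − 3·r4
  [ 1  8/3     1  0  |    4/3 ]
  [ 0    1  -3/8  0  |  -23/8 ]
  [ 0    0     1  0  |      5 ]
  [ 0    0     0  1  |    4/3 ]
r2 := r2 + 3/8·r3
  [ 1  8/3  1  0  |  4/3 ]
  [ 0    1  0  0  |   -1 ]
  [ 0    0  1  0  |    5 ]
  [ 0    0  0  1  |  4/3 ]
r1 := r1 − r3
  [ 1  8/3  0  0  |  -11/3 ]
  [ 0    1  0  0  |     -1 ]
  [ 0    0  1  0  |      5 ]
  [ 0    0  0  1  |    4/3 ]
r1 := r1 − 8/3·r2
  [ 1  0  0  0  |   -1 ]
  [ 0  1  0  0  |   -1 ]
  [ 0  0  1  0  |    5 ]
  [ 0  0  0  1  |  4/3 ]
Reading off the last column: u = -1, v = -1, w = 5, t = 4/3.

(-1, -1, 5, 4/3)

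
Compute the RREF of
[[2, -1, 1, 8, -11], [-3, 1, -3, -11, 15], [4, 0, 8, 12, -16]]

ρ1 := 1/2·ρ1
  [  1  -1/2  1/2    4  -11/2 ]
  [ -3     1   -3  -11     15 ]
  [  4     0    8   12    -16 ]
ρ2 := ρ2 + 3·ρ1
  [ 1  -1/2   1/2   4  -11/2 ]
  [ 0  -1/2  -3/2   1   -3/2 ]
  [ 4     0     8  12    -16 ]
ρ3 := ρ3 − 4·ρ1
  [ 1  -1/2   1/2   4  -11/2 ]
  [ 0  -1/2  -3/2   1   -3/2 ]
  [ 0     2     6  -4      6 ]
ρ2 := -2·ρ2
  [ 1  -1/2  1/2   4  -11/2 ]
  [ 0     1    3  -2      3 ]
  [ 0     2    6  -4      6 ]
ρ3 := ρ3 − 2·ρ2
  [ 1  -1/2  1/2   4  -11/2 ]
  [ 0     1    3  -2      3 ]
  [ 0     0    0   0      0 ]
ρ1 := ρ1 + 1/2·ρ2
  [ 1  0  2   3  -4 ]
  [ 0  1  3  -2   3 ]
  [ 0  0  0   0   0 ]

[[1, 0, 2, 3, -4], [0, 1, 3, -2, 3], [0, 0, 0, 0, 0]]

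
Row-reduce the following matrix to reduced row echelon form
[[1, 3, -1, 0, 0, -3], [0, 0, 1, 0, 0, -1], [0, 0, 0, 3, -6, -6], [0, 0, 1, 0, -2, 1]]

r4 -> r4 − r2
  [ 1  3  -1  0   0  -3 ]
  [ 0  0   1  0   0  -1 ]
  [ 0  0   0  3  -6  -6 ]
  [ 0  0   0  0  -2   2 ]
r3 -> 1/3·r3
  [ 1  3  -1  0   0  -3 ]
  [ 0  0   1  0   0  -1 ]
  [ 0  0   0  1  -2  -2 ]
  [ 0  0   0  0  -2   2 ]
r4 -> -1/2·r4
  [ 1  3  -1  0   0  -3 ]
  [ 0  0   1  0   0  -1 ]
  [ 0  0   0  1  -2  -2 ]
  [ 0  0   0  0   1  -1 ]
r3 -> r3 + 2·r4
  [ 1  3  -1  0  0  -3 ]
  [ 0  0   1  0  0  -1 ]
  [ 0  0   0  1  0  -4 ]
  [ 0  0   0  0  1  -1 ]
r1 -> r1 + r2
  [ 1  3  0  0  0  -4 ]
  [ 0  0  1  0  0  -1 ]
  [ 0  0  0  1  0  -4 ]
  [ 0  0  0  0  1  -1 ]

[[1, 3, 0, 0, 0, -4], [0, 0, 1, 0, 0, -1], [0, 0, 0, 1, 0, -4], [0, 0, 0, 0, 1, -1]]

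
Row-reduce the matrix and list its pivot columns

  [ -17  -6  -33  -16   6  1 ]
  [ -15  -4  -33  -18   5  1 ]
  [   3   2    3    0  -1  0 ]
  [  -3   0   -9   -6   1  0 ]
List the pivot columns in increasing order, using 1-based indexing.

1, 2, 5, 6

R1 := -1/17·R1
R2 := R2 + 15·R1
R3 := R3 − 3·R1
R4 := R4 + 3·R1
R2 := 17/22·R2
R3 := R3 − 16/17·R2
R4 := R4 − 18/17·R2
R3 := 11/3·R3
R4 := R4 − 2/11·R3
R4 := -3·R4
R3 := R3 − 1/3·R4
R2 := R2 − 1/11·R4
R1 := R1 + 1/17·R4
R2 := R2 + 5/22·R3
R1 := R1 + 6/17·R3
R1 := R1 − 6/17·R2
Pivot columns are the columns containing a leading 1.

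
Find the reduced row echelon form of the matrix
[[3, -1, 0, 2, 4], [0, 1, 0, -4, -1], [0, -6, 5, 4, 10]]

R1 → 1/3·R1
  [ 1  -1/3  0  2/3  4/3 ]
  [ 0     1  0   -4   -1 ]
  [ 0    -6  5    4   10 ]
R3 → R3 + 6·R2
  [ 1  -1/3  0  2/3  4/3 ]
  [ 0     1  0   -4   -1 ]
  [ 0     0  5  -20    4 ]
R3 → 1/5·R3
  [ 1  -1/3  0  2/3  4/3 ]
  [ 0     1  0   -4   -1 ]
  [ 0     0  1   -4  4/5 ]
R1 → R1 + 1/3·R2
  [ 1  0  0  -2/3    1 ]
  [ 0  1  0    -4   -1 ]
  [ 0  0  1    -4  4/5 ]

[[1, 0, 0, -2/3, 1], [0, 1, 0, -4, -1], [0, 0, 1, -4, 4/5]]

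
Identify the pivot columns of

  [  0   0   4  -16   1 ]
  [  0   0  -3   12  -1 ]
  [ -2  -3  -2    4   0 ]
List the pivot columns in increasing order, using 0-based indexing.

0, 2, 4

ρ1 <-> ρ3
  [ -2  -3  -2    4   0 ]
  [  0   0  -3   12  -1 ]
  [  0   0   4  -16   1 ]
ρ1 -> -1/2·ρ1
  [ 1  3/2   1   -2   0 ]
  [ 0    0  -3   12  -1 ]
  [ 0    0   4  -16   1 ]
ρ2 -> -1/3·ρ2
  [ 1  3/2  1   -2    0 ]
  [ 0    0  1   -4  1/3 ]
  [ 0    0  4  -16    1 ]
ρ3 -> ρ3 − 4·ρ2
  [ 1  3/2  1  -2     0 ]
  [ 0    0  1  -4   1/3 ]
  [ 0    0  0   0  -1/3 ]
ρ3 -> -3·ρ3
  [ 1  3/2  1  -2    0 ]
  [ 0    0  1  -4  1/3 ]
  [ 0    0  0   0    1 ]
ρ2 -> ρ2 − 1/3·ρ3
  [ 1  3/2  1  -2  0 ]
  [ 0    0  1  -4  0 ]
  [ 0    0  0   0  1 ]
ρ1 -> ρ1 − ρ2
  [ 1  3/2  0   2  0 ]
  [ 0    0  1  -4  0 ]
  [ 0    0  0   0  1 ]
Pivot columns are the columns containing a leading 1.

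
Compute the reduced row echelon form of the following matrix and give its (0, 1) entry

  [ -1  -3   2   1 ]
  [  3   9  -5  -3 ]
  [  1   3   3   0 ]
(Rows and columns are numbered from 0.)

3

Multiply r1 by -1.
  [ 1  3  -2  -1 ]
  [ 3  9  -5  -3 ]
  [ 1  3   3   0 ]
Subtract 3 times r1 from r2.
  [ 1  3  -2  -1 ]
  [ 0  0   1   0 ]
  [ 1  3   3   0 ]
Subtract r1 from r3.
  [ 1  3  -2  -1 ]
  [ 0  0   1   0 ]
  [ 0  0   5   1 ]
Subtract 5 times r2 from r3.
  [ 1  3  -2  -1 ]
  [ 0  0   1   0 ]
  [ 0  0   0   1 ]
Add r3 to r1.
  [ 1  3  -2  0 ]
  [ 0  0   1  0 ]
  [ 0  0   0  1 ]
Add 2 times r2 to r1.
  [ 1  3  0  0 ]
  [ 0  0  1  0 ]
  [ 0  0  0  1 ]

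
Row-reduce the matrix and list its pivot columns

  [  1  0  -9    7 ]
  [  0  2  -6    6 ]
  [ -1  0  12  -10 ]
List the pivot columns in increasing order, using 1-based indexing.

R3 -> R3 + R1
  [ 1  0  -9   7 ]
  [ 0  2  -6   6 ]
  [ 0  0   3  -3 ]
R2 -> 1/2·R2
  [ 1  0  -9   7 ]
  [ 0  1  -3   3 ]
  [ 0  0   3  -3 ]
R3 -> 1/3·R3
  [ 1  0  -9   7 ]
  [ 0  1  -3   3 ]
  [ 0  0   1  -1 ]
R2 -> R2 + 3·R3
  [ 1  0  -9   7 ]
  [ 0  1   0   0 ]
  [ 0  0   1  -1 ]
R1 -> R1 + 9·R3
  [ 1  0  0  -2 ]
  [ 0  1  0   0 ]
  [ 0  0  1  -1 ]
Pivot columns are the columns containing a leading 1.

1, 2, 3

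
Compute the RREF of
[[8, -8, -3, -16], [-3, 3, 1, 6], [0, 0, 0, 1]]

[[1, -1, 0, 0], [0, 0, 1, 0], [0, 0, 0, 1]]

R1 ← 1/8·R1
  [  1  -1  -3/8  -2 ]
  [ -3   3     1   6 ]
  [  0   0     0   1 ]
R2 ← R2 + 3·R1
  [ 1  -1  -3/8  -2 ]
  [ 0   0  -1/8   0 ]
  [ 0   0     0   1 ]
R2 ← -8·R2
  [ 1  -1  -3/8  -2 ]
  [ 0   0     1   0 ]
  [ 0   0     0   1 ]
R1 ← R1 + 2·R3
  [ 1  -1  -3/8  0 ]
  [ 0   0     1  0 ]
  [ 0   0     0  1 ]
R1 ← R1 + 3/8·R2
  [ 1  -1  0  0 ]
  [ 0   0  1  0 ]
  [ 0   0  0  1 ]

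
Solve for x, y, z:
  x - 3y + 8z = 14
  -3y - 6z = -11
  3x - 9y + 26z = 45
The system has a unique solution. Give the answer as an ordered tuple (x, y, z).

Form the augmented matrix and row-reduce:
  [ 1  -3   8  |   14 ]
  [ 0  -3  -6  |  -11 ]
  [ 3  -9  26  |   45 ]
Subtract 3 times R1 from R3.
  [ 1  -3   8  |   14 ]
  [ 0  -3  -6  |  -11 ]
  [ 0   0   2  |    3 ]
Multiply R2 by -1/3.
  [ 1  -3  8  |    14 ]
  [ 0   1  2  |  11/3 ]
  [ 0   0  2  |     3 ]
Multiply R3 by 1/2.
  [ 1  -3  8  |    14 ]
  [ 0   1  2  |  11/3 ]
  [ 0   0  1  |   3/2 ]
Subtract 2 times R3 from R2.
  [ 1  -3  8  |   14 ]
  [ 0   1  0  |  2/3 ]
  [ 0   0  1  |  3/2 ]
Subtract 8 times R3 from R1.
  [ 1  -3  0  |    2 ]
  [ 0   1  0  |  2/3 ]
  [ 0   0  1  |  3/2 ]
Add 3 times R2 to R1.
  [ 1  0  0  |    4 ]
  [ 0  1  0  |  2/3 ]
  [ 0  0  1  |  3/2 ]
Reading off the last column: x = 4, y = 2/3, z = 3/2.

(4, 2/3, 3/2)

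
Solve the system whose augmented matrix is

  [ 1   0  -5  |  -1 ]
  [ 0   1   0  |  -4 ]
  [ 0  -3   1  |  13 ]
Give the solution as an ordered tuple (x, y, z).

r3 → r3 + 3·r2
r1 → r1 + 5·r3
Reading off the last column: x = 4, y = -4, z = 1.

(4, -4, 1)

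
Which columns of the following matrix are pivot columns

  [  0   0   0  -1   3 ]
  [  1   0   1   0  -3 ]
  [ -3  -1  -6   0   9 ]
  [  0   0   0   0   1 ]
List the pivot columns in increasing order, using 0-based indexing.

0, 1, 3, 4

Swap R1 and R2.
  [  1   0   1   0  -3 ]
  [  0   0   0  -1   3 ]
  [ -3  -1  -6   0   9 ]
  [  0   0   0   0   1 ]
Add 3 times R1 to R3.
  [ 1   0   1   0  -3 ]
  [ 0   0   0  -1   3 ]
  [ 0  -1  -3   0   0 ]
  [ 0   0   0   0   1 ]
Swap R2 and R3.
  [ 1   0   1   0  -3 ]
  [ 0  -1  -3   0   0 ]
  [ 0   0   0  -1   3 ]
  [ 0   0   0   0   1 ]
Multiply R2 by -1.
  [ 1  0  1   0  -3 ]
  [ 0  1  3   0   0 ]
  [ 0  0  0  -1   3 ]
  [ 0  0  0   0   1 ]
Multiply R3 by -1.
  [ 1  0  1  0  -3 ]
  [ 0  1  3  0   0 ]
  [ 0  0  0  1  -3 ]
  [ 0  0  0  0   1 ]
Add 3 times R4 to R3.
  [ 1  0  1  0  -3 ]
  [ 0  1  3  0   0 ]
  [ 0  0  0  1   0 ]
  [ 0  0  0  0   1 ]
Add 3 times R4 to R1.
  [ 1  0  1  0  0 ]
  [ 0  1  3  0  0 ]
  [ 0  0  0  1  0 ]
  [ 0  0  0  0  1 ]
Pivot columns are the columns containing a leading 1.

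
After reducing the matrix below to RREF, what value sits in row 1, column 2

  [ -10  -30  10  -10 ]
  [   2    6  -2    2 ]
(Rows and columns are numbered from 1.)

r1 ← -1/10·r1
r2 ← r2 − 2·r1

3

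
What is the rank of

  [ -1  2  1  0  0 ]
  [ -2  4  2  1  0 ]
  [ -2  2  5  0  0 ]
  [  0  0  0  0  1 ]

ρ1 → -1·ρ1
  [  1  -2  -1  0  0 ]
  [ -2   4   2  1  0 ]
  [ -2   2   5  0  0 ]
  [  0   0   0  0  1 ]
ρ2 → ρ2 + 2·ρ1
  [  1  -2  -1  0  0 ]
  [  0   0   0  1  0 ]
  [ -2   2   5  0  0 ]
  [  0   0   0  0  1 ]
ρ3 → ρ3 + 2·ρ1
  [ 1  -2  -1  0  0 ]
  [ 0   0   0  1  0 ]
  [ 0  -2   3  0  0 ]
  [ 0   0   0  0  1 ]
ρ2 <-> ρ3
  [ 1  -2  -1  0  0 ]
  [ 0  -2   3  0  0 ]
  [ 0   0   0  1  0 ]
  [ 0   0   0  0  1 ]
ρ2 → -1/2·ρ2
  [ 1  -2    -1  0  0 ]
  [ 0   1  -3/2  0  0 ]
  [ 0   0     0  1  0 ]
  [ 0   0     0  0  1 ]
ρ1 → ρ1 + 2·ρ2
  [ 1  0    -4  0  0 ]
  [ 0  1  -3/2  0  0 ]
  [ 0  0     0  1  0 ]
  [ 0  0     0  0  1 ]
The reduced form has 4 nonzero rows.

rank = 4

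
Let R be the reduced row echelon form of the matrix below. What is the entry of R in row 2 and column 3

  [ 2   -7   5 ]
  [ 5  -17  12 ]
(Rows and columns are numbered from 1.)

R1 ← 1/2·R1
  [ 1  -7/2  5/2 ]
  [ 5   -17   12 ]
R2 ← R2 − 5·R1
  [ 1  -7/2   5/2 ]
  [ 0   1/2  -1/2 ]
R2 ← 2·R2
  [ 1  -7/2  5/2 ]
  [ 0     1   -1 ]
R1 ← R1 + 7/2·R2
  [ 1  0  -1 ]
  [ 0  1  -1 ]

-1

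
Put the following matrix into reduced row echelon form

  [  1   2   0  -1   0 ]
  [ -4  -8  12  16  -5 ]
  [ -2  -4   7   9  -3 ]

R2 → R2 + 4·R1
  [  1   2   0  -1   0 ]
  [  0   0  12  12  -5 ]
  [ -2  -4   7   9  -3 ]
R3 → R3 + 2·R1
  [ 1  2   0  -1   0 ]
  [ 0  0  12  12  -5 ]
  [ 0  0   7   7  -3 ]
R2 → 1/12·R2
  [ 1  2  0  -1      0 ]
  [ 0  0  1   1  -5/12 ]
  [ 0  0  7   7     -3 ]
R3 → R3 − 7·R2
  [ 1  2  0  -1      0 ]
  [ 0  0  1   1  -5/12 ]
  [ 0  0  0   0  -1/12 ]
R3 → -12·R3
  [ 1  2  0  -1      0 ]
  [ 0  0  1   1  -5/12 ]
  [ 0  0  0   0      1 ]
R2 → R2 + 5/12·R3
  [ 1  2  0  -1  0 ]
  [ 0  0  1   1  0 ]
  [ 0  0  0   0  1 ]

[[1, 2, 0, -1, 0], [0, 0, 1, 1, 0], [0, 0, 0, 0, 1]]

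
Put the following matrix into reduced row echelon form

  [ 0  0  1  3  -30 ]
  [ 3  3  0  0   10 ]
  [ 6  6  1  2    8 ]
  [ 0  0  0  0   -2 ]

[[1, 1, 0, 0, 0], [0, 0, 1, 0, 0], [0, 0, 0, 1, 0], [0, 0, 0, 0, 1]]

r1 <=> r2
r1 := 1/3·r1
r3 := r3 − 6·r1
r3 := r3 − r2
r3 := -1·r3
r4 := -1/2·r4
r3 := r3 + 18·r4
r2 := r2 + 30·r4
r1 := r1 − 10/3·r4
r2 := r2 − 3·r3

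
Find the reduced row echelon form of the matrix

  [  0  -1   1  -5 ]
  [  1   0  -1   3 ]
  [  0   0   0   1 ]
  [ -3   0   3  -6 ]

R1 <=> R2
R4 := R4 + 3·R1
R2 := -1·R2
R4 := R4 − 3·R3
R2 := R2 − 5·R3
R1 := R1 − 3·R3

[[1, 0, -1, 0], [0, 1, -1, 0], [0, 0, 0, 1], [0, 0, 0, 0]]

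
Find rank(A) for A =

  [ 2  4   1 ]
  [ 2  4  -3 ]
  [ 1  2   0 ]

rank = 2

ρ1 ← 1/2·ρ1
  [ 1  2  1/2 ]
  [ 2  4   -3 ]
  [ 1  2    0 ]
ρ2 ← ρ2 − 2·ρ1
  [ 1  2  1/2 ]
  [ 0  0   -4 ]
  [ 1  2    0 ]
ρ3 ← ρ3 − ρ1
  [ 1  2   1/2 ]
  [ 0  0    -4 ]
  [ 0  0  -1/2 ]
ρ2 ← -1/4·ρ2
  [ 1  2   1/2 ]
  [ 0  0     1 ]
  [ 0  0  -1/2 ]
ρ3 ← ρ3 + 1/2·ρ2
  [ 1  2  1/2 ]
  [ 0  0    1 ]
  [ 0  0    0 ]
ρ1 ← ρ1 − 1/2·ρ2
  [ 1  2  0 ]
  [ 0  0  1 ]
  [ 0  0  0 ]
The reduced form has 2 nonzero rows.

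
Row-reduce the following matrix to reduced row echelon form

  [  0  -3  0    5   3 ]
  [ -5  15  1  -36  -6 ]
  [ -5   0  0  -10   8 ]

Swap R1 and R2.
  [ -5  15  1  -36  -6 ]
  [  0  -3  0    5   3 ]
  [ -5   0  0  -10   8 ]
Multiply R1 by -1/5.
  [  1  -3  -1/5  36/5  6/5 ]
  [  0  -3     0     5    3 ]
  [ -5   0     0   -10    8 ]
Add 5 times R1 to R3.
  [ 1   -3  -1/5  36/5  6/5 ]
  [ 0   -3     0     5    3 ]
  [ 0  -15    -1    26   14 ]
Multiply R2 by -1/3.
  [ 1   -3  -1/5  36/5  6/5 ]
  [ 0    1     0  -5/3   -1 ]
  [ 0  -15    -1    26   14 ]
Add 15 times R2 to R3.
  [ 1  -3  -1/5  36/5  6/5 ]
  [ 0   1     0  -5/3   -1 ]
  [ 0   0    -1     1   -1 ]
Multiply R3 by -1.
  [ 1  -3  -1/5  36/5  6/5 ]
  [ 0   1     0  -5/3   -1 ]
  [ 0   0     1    -1    1 ]
Add 1/5 times R3 to R1.
  [ 1  -3  0     7  7/5 ]
  [ 0   1  0  -5/3   -1 ]
  [ 0   0  1    -1    1 ]
Add 3 times R2 to R1.
  [ 1  0  0     2  -8/5 ]
  [ 0  1  0  -5/3    -1 ]
  [ 0  0  1    -1     1 ]

[[1, 0, 0, 2, -8/5], [0, 1, 0, -5/3, -1], [0, 0, 1, -1, 1]]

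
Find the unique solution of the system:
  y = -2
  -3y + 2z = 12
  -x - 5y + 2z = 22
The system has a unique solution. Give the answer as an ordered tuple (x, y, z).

(-6, -2, 3)

Form the augmented matrix and row-reduce:
  [  0   1  0  |  -2 ]
  [  0  -3  2  |  12 ]
  [ -1  -5  2  |  22 ]
Swap R1 and R3.
  [ -1  -5  2  |  22 ]
  [  0  -3  2  |  12 ]
  [  0   1  0  |  -2 ]
Multiply R1 by -1.
  [ 1   5  -2  |  -22 ]
  [ 0  -3   2  |   12 ]
  [ 0   1   0  |   -2 ]
Multiply R2 by -1/3.
  [ 1  5    -2  |  -22 ]
  [ 0  1  -2/3  |   -4 ]
  [ 0  1     0  |   -2 ]
Subtract R2 from R3.
  [ 1  5    -2  |  -22 ]
  [ 0  1  -2/3  |   -4 ]
  [ 0  0   2/3  |    2 ]
Multiply R3 by 3/2.
  [ 1  5    -2  |  -22 ]
  [ 0  1  -2/3  |   -4 ]
  [ 0  0     1  |    3 ]
Add 2/3 times R3 to R2.
  [ 1  5  -2  |  -22 ]
  [ 0  1   0  |   -2 ]
  [ 0  0   1  |    3 ]
Add 2 times R3 to R1.
  [ 1  5  0  |  -16 ]
  [ 0  1  0  |   -2 ]
  [ 0  0  1  |    3 ]
Subtract 5 times R2 from R1.
  [ 1  0  0  |  -6 ]
  [ 0  1  0  |  -2 ]
  [ 0  0  1  |   3 ]
Reading off the last column: x = -6, y = -2, z = 3.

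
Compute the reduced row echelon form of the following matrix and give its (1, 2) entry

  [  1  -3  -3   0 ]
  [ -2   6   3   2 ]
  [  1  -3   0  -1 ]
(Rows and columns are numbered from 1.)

Add 2 times r1 to r2.
  [ 1  -3  -3   0 ]
  [ 0   0  -3   2 ]
  [ 1  -3   0  -1 ]
Subtract r1 from r3.
  [ 1  -3  -3   0 ]
  [ 0   0  -3   2 ]
  [ 0   0   3  -1 ]
Multiply r2 by -1/3.
  [ 1  -3  -3     0 ]
  [ 0   0   1  -2/3 ]
  [ 0   0   3    -1 ]
Subtract 3 times r2 from r3.
  [ 1  -3  -3     0 ]
  [ 0   0   1  -2/3 ]
  [ 0   0   0     1 ]
Add 2/3 times r3 to r2.
  [ 1  -3  -3  0 ]
  [ 0   0   1  0 ]
  [ 0   0   0  1 ]
Add 3 times r2 to r1.
  [ 1  -3  0  0 ]
  [ 0   0  1  0 ]
  [ 0   0  0  1 ]

-3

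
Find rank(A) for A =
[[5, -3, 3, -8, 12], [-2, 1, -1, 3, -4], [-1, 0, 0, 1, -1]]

rank = 3

ρ1 := 1/5·ρ1
ρ2 := ρ2 + 2·ρ1
ρ3 := ρ3 + ρ1
ρ2 := -5·ρ2
ρ3 := ρ3 + 3/5·ρ2
ρ3 := -1·ρ3
ρ2 := ρ2 + 4·ρ3
ρ1 := ρ1 − 12/5·ρ3
ρ1 := ρ1 + 3/5·ρ2
The reduced form has 3 nonzero rows.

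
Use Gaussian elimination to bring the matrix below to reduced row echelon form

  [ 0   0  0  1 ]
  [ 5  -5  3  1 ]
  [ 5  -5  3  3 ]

r1 <=> r2
r1 → 1/5·r1
r3 → r3 − 5·r1
r3 → r3 − 2·r2
r1 → r1 − 1/5·r2

[[1, -1, 3/5, 0], [0, 0, 0, 1], [0, 0, 0, 0]]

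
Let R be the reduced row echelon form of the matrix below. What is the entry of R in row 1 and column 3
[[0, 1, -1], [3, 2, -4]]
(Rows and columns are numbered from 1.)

-2/3

R1 <-> R2
  [ 3  2  -4 ]
  [ 0  1  -1 ]
R1 -> 1/3·R1
  [ 1  2/3  -4/3 ]
  [ 0    1    -1 ]
R1 -> R1 − 2/3·R2
  [ 1  0  -2/3 ]
  [ 0  1    -1 ]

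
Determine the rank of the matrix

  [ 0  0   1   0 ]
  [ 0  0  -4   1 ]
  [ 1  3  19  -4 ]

rank = 3

r1 <=> r3
  [ 1  3  19  -4 ]
  [ 0  0  -4   1 ]
  [ 0  0   1   0 ]
r2 ← -1/4·r2
  [ 1  3  19    -4 ]
  [ 0  0   1  -1/4 ]
  [ 0  0   1     0 ]
r3 ← r3 − r2
  [ 1  3  19    -4 ]
  [ 0  0   1  -1/4 ]
  [ 0  0   0   1/4 ]
r3 ← 4·r3
  [ 1  3  19    -4 ]
  [ 0  0   1  -1/4 ]
  [ 0  0   0     1 ]
r2 ← r2 + 1/4·r3
  [ 1  3  19  -4 ]
  [ 0  0   1   0 ]
  [ 0  0   0   1 ]
r1 ← r1 + 4·r3
  [ 1  3  19  0 ]
  [ 0  0   1  0 ]
  [ 0  0   0  1 ]
r1 ← r1 − 19·r2
  [ 1  3  0  0 ]
  [ 0  0  1  0 ]
  [ 0  0  0  1 ]
The reduced form has 3 nonzero rows.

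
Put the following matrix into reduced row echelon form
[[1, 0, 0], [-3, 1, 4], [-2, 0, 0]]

[[1, 0, 0], [0, 1, 4], [0, 0, 0]]

ρ2 -> ρ2 + 3·ρ1
ρ3 -> ρ3 + 2·ρ1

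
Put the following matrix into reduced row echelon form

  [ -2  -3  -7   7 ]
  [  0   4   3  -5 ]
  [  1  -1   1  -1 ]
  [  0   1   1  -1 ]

[[1, 0, 0, -4], [0, 1, 0, -2], [0, 0, 1, 1], [0, 0, 0, 0]]

R1 → -1/2·R1
  [ 1  3/2  7/2  -7/2 ]
  [ 0    4    3    -5 ]
  [ 1   -1    1    -1 ]
  [ 0    1    1    -1 ]
R3 → R3 − R1
  [ 1   3/2   7/2  -7/2 ]
  [ 0     4     3    -5 ]
  [ 0  -5/2  -5/2   5/2 ]
  [ 0     1     1    -1 ]
R2 → 1/4·R2
  [ 1   3/2   7/2  -7/2 ]
  [ 0     1   3/4  -5/4 ]
  [ 0  -5/2  -5/2   5/2 ]
  [ 0     1     1    -1 ]
R3 → R3 + 5/2·R2
  [ 1  3/2   7/2  -7/2 ]
  [ 0    1   3/4  -5/4 ]
  [ 0    0  -5/8  -5/8 ]
  [ 0    1     1    -1 ]
R4 → R4 − R2
  [ 1  3/2   7/2  -7/2 ]
  [ 0    1   3/4  -5/4 ]
  [ 0    0  -5/8  -5/8 ]
  [ 0    0   1/4   1/4 ]
R3 → -8/5·R3
  [ 1  3/2  7/2  -7/2 ]
  [ 0    1  3/4  -5/4 ]
  [ 0    0    1     1 ]
  [ 0    0  1/4   1/4 ]
R4 → R4 − 1/4·R3
  [ 1  3/2  7/2  -7/2 ]
  [ 0    1  3/4  -5/4 ]
  [ 0    0    1     1 ]
  [ 0    0    0     0 ]
R2 → R2 − 3/4·R3
  [ 1  3/2  7/2  -7/2 ]
  [ 0    1    0    -2 ]
  [ 0    0    1     1 ]
  [ 0    0    0     0 ]
R1 → R1 − 7/2·R3
  [ 1  3/2  0  -7 ]
  [ 0    1  0  -2 ]
  [ 0    0  1   1 ]
  [ 0    0  0   0 ]
R1 → R1 − 3/2·R2
  [ 1  0  0  -4 ]
  [ 0  1  0  -2 ]
  [ 0  0  1   1 ]
  [ 0  0  0   0 ]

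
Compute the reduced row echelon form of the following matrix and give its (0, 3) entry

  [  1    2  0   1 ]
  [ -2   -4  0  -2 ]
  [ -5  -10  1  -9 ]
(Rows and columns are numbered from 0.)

R2 -> R2 + 2·R1
  [  1    2  0   1 ]
  [  0    0  0   0 ]
  [ -5  -10  1  -9 ]
R3 -> R3 + 5·R1
  [ 1  2  0   1 ]
  [ 0  0  0   0 ]
  [ 0  0  1  -4 ]
R2 ↔ R3
  [ 1  2  0   1 ]
  [ 0  0  1  -4 ]
  [ 0  0  0   0 ]

1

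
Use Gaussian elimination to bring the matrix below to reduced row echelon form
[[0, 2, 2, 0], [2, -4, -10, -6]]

R1 ↔ R2
R1 -> 1/2·R1
R2 -> 1/2·R2
R1 -> R1 + 2·R2

[[1, 0, -3, -3], [0, 1, 1, 0]]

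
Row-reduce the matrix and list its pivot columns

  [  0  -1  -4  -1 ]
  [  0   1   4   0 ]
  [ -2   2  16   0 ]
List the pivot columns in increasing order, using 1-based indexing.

1, 2, 4

ρ1 <=> ρ3
ρ1 -> -1/2·ρ1
ρ3 -> ρ3 + ρ2
ρ3 -> -1·ρ3
ρ1 -> ρ1 + ρ2
Pivot columns are the columns containing a leading 1.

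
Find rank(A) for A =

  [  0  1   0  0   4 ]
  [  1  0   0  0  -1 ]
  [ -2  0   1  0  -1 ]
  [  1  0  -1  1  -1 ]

rank = 4

r1 <=> r2
  [  1  0   0  0  -1 ]
  [  0  1   0  0   4 ]
  [ -2  0   1  0  -1 ]
  [  1  0  -1  1  -1 ]
r3 ← r3 + 2·r1
  [ 1  0   0  0  -1 ]
  [ 0  1   0  0   4 ]
  [ 0  0   1  0  -3 ]
  [ 1  0  -1  1  -1 ]
r4 ← r4 − r1
  [ 1  0   0  0  -1 ]
  [ 0  1   0  0   4 ]
  [ 0  0   1  0  -3 ]
  [ 0  0  -1  1   0 ]
r4 ← r4 + r3
  [ 1  0  0  0  -1 ]
  [ 0  1  0  0   4 ]
  [ 0  0  1  0  -3 ]
  [ 0  0  0  1  -3 ]
The reduced form has 4 nonzero rows.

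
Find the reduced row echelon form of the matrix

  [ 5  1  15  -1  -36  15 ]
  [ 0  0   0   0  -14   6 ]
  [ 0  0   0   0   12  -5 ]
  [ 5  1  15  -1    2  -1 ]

[[1, 1/5, 3, -1/5, 0, 0], [0, 0, 0, 0, 1, 0], [0, 0, 0, 0, 0, 1], [0, 0, 0, 0, 0, 0]]

R1 -> 1/5·R1
  [ 1  1/5   3  -1/5  -36/5   3 ]
  [ 0    0   0     0    -14   6 ]
  [ 0    0   0     0     12  -5 ]
  [ 5    1  15    -1      2  -1 ]
R4 -> R4 − 5·R1
  [ 1  1/5  3  -1/5  -36/5    3 ]
  [ 0    0  0     0    -14    6 ]
  [ 0    0  0     0     12   -5 ]
  [ 0    0  0     0     38  -16 ]
R2 -> -1/14·R2
  [ 1  1/5  3  -1/5  -36/5     3 ]
  [ 0    0  0     0      1  -3/7 ]
  [ 0    0  0     0     12    -5 ]
  [ 0    0  0     0     38   -16 ]
R3 -> R3 − 12·R2
  [ 1  1/5  3  -1/5  -36/5     3 ]
  [ 0    0  0     0      1  -3/7 ]
  [ 0    0  0     0      0   1/7 ]
  [ 0    0  0     0     38   -16 ]
R4 -> R4 − 38·R2
  [ 1  1/5  3  -1/5  -36/5     3 ]
  [ 0    0  0     0      1  -3/7 ]
  [ 0    0  0     0      0   1/7 ]
  [ 0    0  0     0      0   2/7 ]
R3 -> 7·R3
  [ 1  1/5  3  -1/5  -36/5     3 ]
  [ 0    0  0     0      1  -3/7 ]
  [ 0    0  0     0      0     1 ]
  [ 0    0  0     0      0   2/7 ]
R4 -> R4 − 2/7·R3
  [ 1  1/5  3  -1/5  -36/5     3 ]
  [ 0    0  0     0      1  -3/7 ]
  [ 0    0  0     0      0     1 ]
  [ 0    0  0     0      0     0 ]
R2 -> R2 + 3/7·R3
  [ 1  1/5  3  -1/5  -36/5  3 ]
  [ 0    0  0     0      1  0 ]
  [ 0    0  0     0      0  1 ]
  [ 0    0  0     0      0  0 ]
R1 -> R1 − 3·R3
  [ 1  1/5  3  -1/5  -36/5  0 ]
  [ 0    0  0     0      1  0 ]
  [ 0    0  0     0      0  1 ]
  [ 0    0  0     0      0  0 ]
R1 -> R1 + 36/5·R2
  [ 1  1/5  3  -1/5  0  0 ]
  [ 0    0  0     0  1  0 ]
  [ 0    0  0     0  0  1 ]
  [ 0    0  0     0  0  0 ]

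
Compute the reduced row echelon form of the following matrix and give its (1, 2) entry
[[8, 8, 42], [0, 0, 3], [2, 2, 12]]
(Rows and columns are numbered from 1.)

ρ1 → 1/8·ρ1
  [ 1  1  21/4 ]
  [ 0  0     3 ]
  [ 2  2    12 ]
ρ3 → ρ3 − 2·ρ1
  [ 1  1  21/4 ]
  [ 0  0     3 ]
  [ 0  0   3/2 ]
ρ2 → 1/3·ρ2
  [ 1  1  21/4 ]
  [ 0  0     1 ]
  [ 0  0   3/2 ]
ρ3 → ρ3 − 3/2·ρ2
  [ 1  1  21/4 ]
  [ 0  0     1 ]
  [ 0  0     0 ]
ρ1 → ρ1 − 21/4·ρ2
  [ 1  1  0 ]
  [ 0  0  1 ]
  [ 0  0  0 ]

1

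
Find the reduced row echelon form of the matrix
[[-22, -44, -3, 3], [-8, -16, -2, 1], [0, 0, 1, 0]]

[[1, 2, 0, 0], [0, 0, 1, 0], [0, 0, 0, 1]]

R1 := -1/22·R1
  [  1    2  3/22  -3/22 ]
  [ -8  -16    -2      1 ]
  [  0    0     1      0 ]
R2 := R2 + 8·R1
  [ 1  2    3/22  -3/22 ]
  [ 0  0  -10/11  -1/11 ]
  [ 0  0       1      0 ]
R2 := -11/10·R2
  [ 1  2  3/22  -3/22 ]
  [ 0  0     1   1/10 ]
  [ 0  0     1      0 ]
R3 := R3 − R2
  [ 1  2  3/22  -3/22 ]
  [ 0  0     1   1/10 ]
  [ 0  0     0  -1/10 ]
R3 := -10·R3
  [ 1  2  3/22  -3/22 ]
  [ 0  0     1   1/10 ]
  [ 0  0     0      1 ]
R2 := R2 − 1/10·R3
  [ 1  2  3/22  -3/22 ]
  [ 0  0     1      0 ]
  [ 0  0     0      1 ]
R1 := R1 + 3/22·R3
  [ 1  2  3/22  0 ]
  [ 0  0     1  0 ]
  [ 0  0     0  1 ]
R1 := R1 − 3/22·R2
  [ 1  2  0  0 ]
  [ 0  0  1  0 ]
  [ 0  0  0  1 ]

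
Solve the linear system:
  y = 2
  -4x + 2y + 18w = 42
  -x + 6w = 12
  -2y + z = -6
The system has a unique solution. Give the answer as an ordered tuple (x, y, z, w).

Form the augmented matrix and row-reduce:
  [  0   1  0   0  |   2 ]
  [ -4   2  0  18  |  42 ]
  [ -1   0  0   6  |  12 ]
  [  0  -2  1   0  |  -6 ]
Swap ρ1 and ρ2.
  [ -4   2  0  18  |  42 ]
  [  0   1  0   0  |   2 ]
  [ -1   0  0   6  |  12 ]
  [  0  -2  1   0  |  -6 ]
Multiply ρ1 by -1/4.
  [  1  -1/2  0  -9/2  |  -21/2 ]
  [  0     1  0     0  |      2 ]
  [ -1     0  0     6  |     12 ]
  [  0    -2  1     0  |     -6 ]
Add ρ1 to ρ3.
  [ 1  -1/2  0  -9/2  |  -21/2 ]
  [ 0     1  0     0  |      2 ]
  [ 0  -1/2  0   3/2  |    3/2 ]
  [ 0    -2  1     0  |     -6 ]
Add 1/2 times ρ2 to ρ3.
  [ 1  -1/2  0  -9/2  |  -21/2 ]
  [ 0     1  0     0  |      2 ]
  [ 0     0  0   3/2  |    5/2 ]
  [ 0    -2  1     0  |     -6 ]
Add 2 times ρ2 to ρ4.
  [ 1  -1/2  0  -9/2  |  -21/2 ]
  [ 0     1  0     0  |      2 ]
  [ 0     0  0   3/2  |    5/2 ]
  [ 0     0  1     0  |     -2 ]
Swap ρ3 and ρ4.
  [ 1  -1/2  0  -9/2  |  -21/2 ]
  [ 0     1  0     0  |      2 ]
  [ 0     0  1     0  |     -2 ]
  [ 0     0  0   3/2  |    5/2 ]
Multiply ρ4 by 2/3.
  [ 1  -1/2  0  -9/2  |  -21/2 ]
  [ 0     1  0     0  |      2 ]
  [ 0     0  1     0  |     -2 ]
  [ 0     0  0     1  |    5/3 ]
Add 9/2 times ρ4 to ρ1.
  [ 1  -1/2  0  0  |   -3 ]
  [ 0     1  0  0  |    2 ]
  [ 0     0  1  0  |   -2 ]
  [ 0     0  0  1  |  5/3 ]
Add 1/2 times ρ2 to ρ1.
  [ 1  0  0  0  |   -2 ]
  [ 0  1  0  0  |    2 ]
  [ 0  0  1  0  |   -2 ]
  [ 0  0  0  1  |  5/3 ]
Reading off the last column: x = -2, y = 2, z = -2, w = 5/3.

(-2, 2, -2, 5/3)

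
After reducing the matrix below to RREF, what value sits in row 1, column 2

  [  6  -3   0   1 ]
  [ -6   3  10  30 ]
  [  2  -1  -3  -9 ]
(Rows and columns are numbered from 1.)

-1/2

Multiply ρ1 by 1/6.
  [  1  -1/2   0  1/6 ]
  [ -6     3  10   30 ]
  [  2    -1  -3   -9 ]
Add 6 times ρ1 to ρ2.
  [ 1  -1/2   0  1/6 ]
  [ 0     0  10   31 ]
  [ 2    -1  -3   -9 ]
Subtract 2 times ρ1 from ρ3.
  [ 1  -1/2   0    1/6 ]
  [ 0     0  10     31 ]
  [ 0     0  -3  -28/3 ]
Multiply ρ2 by 1/10.
  [ 1  -1/2   0    1/6 ]
  [ 0     0   1  31/10 ]
  [ 0     0  -3  -28/3 ]
Add 3 times ρ2 to ρ3.
  [ 1  -1/2  0    1/6 ]
  [ 0     0  1  31/10 ]
  [ 0     0  0  -1/30 ]
Multiply ρ3 by -30.
  [ 1  -1/2  0    1/6 ]
  [ 0     0  1  31/10 ]
  [ 0     0  0      1 ]
Subtract 31/10 times ρ3 from ρ2.
  [ 1  -1/2  0  1/6 ]
  [ 0     0  1    0 ]
  [ 0     0  0    1 ]
Subtract 1/6 times ρ3 from ρ1.
  [ 1  -1/2  0  0 ]
  [ 0     0  1  0 ]
  [ 0     0  0  1 ]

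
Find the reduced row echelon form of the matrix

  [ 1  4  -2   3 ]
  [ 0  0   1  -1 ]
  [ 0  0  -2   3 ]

[[1, 4, 0, 0], [0, 0, 1, 0], [0, 0, 0, 1]]

R3 ← R3 + 2·R2
  [ 1  4  -2   3 ]
  [ 0  0   1  -1 ]
  [ 0  0   0   1 ]
R2 ← R2 + R3
  [ 1  4  -2  3 ]
  [ 0  0   1  0 ]
  [ 0  0   0  1 ]
R1 ← R1 − 3·R3
  [ 1  4  -2  0 ]
  [ 0  0   1  0 ]
  [ 0  0   0  1 ]
R1 ← R1 + 2·R2
  [ 1  4  0  0 ]
  [ 0  0  1  0 ]
  [ 0  0  0  1 ]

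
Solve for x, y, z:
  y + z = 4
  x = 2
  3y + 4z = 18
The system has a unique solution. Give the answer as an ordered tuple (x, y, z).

(2, -2, 6)

Form the augmented matrix and row-reduce:
  [ 0  1  1  |   4 ]
  [ 1  0  0  |   2 ]
  [ 0  3  4  |  18 ]
R1 <-> R2
  [ 1  0  0  |   2 ]
  [ 0  1  1  |   4 ]
  [ 0  3  4  |  18 ]
R3 := R3 − 3·R2
  [ 1  0  0  |  2 ]
  [ 0  1  1  |  4 ]
  [ 0  0  1  |  6 ]
R2 := R2 − R3
  [ 1  0  0  |   2 ]
  [ 0  1  0  |  -2 ]
  [ 0  0  1  |   6 ]
Reading off the last column: x = 2, y = -2, z = 6.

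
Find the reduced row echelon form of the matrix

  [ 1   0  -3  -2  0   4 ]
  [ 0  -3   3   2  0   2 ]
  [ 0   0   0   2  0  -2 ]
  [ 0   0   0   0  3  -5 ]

Multiply R2 by -1/3.
  [ 1  0  -3    -2  0     4 ]
  [ 0  1  -1  -2/3  0  -2/3 ]
  [ 0  0   0     2  0    -2 ]
  [ 0  0   0     0  3    -5 ]
Multiply R3 by 1/2.
  [ 1  0  -3    -2  0     4 ]
  [ 0  1  -1  -2/3  0  -2/3 ]
  [ 0  0   0     1  0    -1 ]
  [ 0  0   0     0  3    -5 ]
Multiply R4 by 1/3.
  [ 1  0  -3    -2  0     4 ]
  [ 0  1  -1  -2/3  0  -2/3 ]
  [ 0  0   0     1  0    -1 ]
  [ 0  0   0     0  1  -5/3 ]
Add 2/3 times R3 to R2.
  [ 1  0  -3  -2  0     4 ]
  [ 0  1  -1   0  0  -4/3 ]
  [ 0  0   0   1  0    -1 ]
  [ 0  0   0   0  1  -5/3 ]
Add 2 times R3 to R1.
  [ 1  0  -3  0  0     2 ]
  [ 0  1  -1  0  0  -4/3 ]
  [ 0  0   0  1  0    -1 ]
  [ 0  0   0  0  1  -5/3 ]

[[1, 0, -3, 0, 0, 2], [0, 1, -1, 0, 0, -4/3], [0, 0, 0, 1, 0, -1], [0, 0, 0, 0, 1, -5/3]]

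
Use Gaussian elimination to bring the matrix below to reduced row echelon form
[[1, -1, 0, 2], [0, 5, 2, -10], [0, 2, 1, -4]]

[[1, 0, 0, 0], [0, 1, 0, -2], [0, 0, 1, 0]]

R2 := 1/5·R2
  [ 1  -1    0   2 ]
  [ 0   1  2/5  -2 ]
  [ 0   2    1  -4 ]
R3 := R3 − 2·R2
  [ 1  -1    0   2 ]
  [ 0   1  2/5  -2 ]
  [ 0   0  1/5   0 ]
R3 := 5·R3
  [ 1  -1    0   2 ]
  [ 0   1  2/5  -2 ]
  [ 0   0    1   0 ]
R2 := R2 − 2/5·R3
  [ 1  -1  0   2 ]
  [ 0   1  0  -2 ]
  [ 0   0  1   0 ]
R1 := R1 + R2
  [ 1  0  0   0 ]
  [ 0  1  0  -2 ]
  [ 0  0  1   0 ]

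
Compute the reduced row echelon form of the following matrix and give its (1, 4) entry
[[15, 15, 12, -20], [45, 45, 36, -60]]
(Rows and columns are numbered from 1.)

-4/3

Multiply r1 by 1/15.
  [  1   1  4/5  -4/3 ]
  [ 45  45   36   -60 ]
Subtract 45 times r1 from r2.
  [ 1  1  4/5  -4/3 ]
  [ 0  0    0     0 ]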